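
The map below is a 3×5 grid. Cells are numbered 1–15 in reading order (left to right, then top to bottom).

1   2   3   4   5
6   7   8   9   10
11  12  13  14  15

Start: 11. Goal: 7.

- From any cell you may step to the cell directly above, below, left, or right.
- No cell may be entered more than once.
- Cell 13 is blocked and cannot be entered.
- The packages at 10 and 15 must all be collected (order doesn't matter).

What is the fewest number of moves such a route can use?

Any route passes through 10 and 15 in some order between 11 and 7. Summing Manhattan distances along each leg and taking the cheapest ordering (11 → 15 → 10 → 7) gives a lower bound of 4 + 1 + 3 = 8 moves.
That bound ignores the blocked cells. Measuring each leg by the fewest moves that actually steer around them (11→15: 6; 15→10: 1; 10→7: 3) raises the lower bound to 10.
The shortest route satisfying every rule uses 12 moves: 11 → 6 → 1 → 2 → 3 → 4 → 5 → 10 → 15 → 14 → 9 → 8 → 7.
The no-revisit rule (legs can't share cells) pushes the minimum above the 10-move bound; an exhaustive check rules out every length from 10 to 11, leaving 12 as the minimum.

12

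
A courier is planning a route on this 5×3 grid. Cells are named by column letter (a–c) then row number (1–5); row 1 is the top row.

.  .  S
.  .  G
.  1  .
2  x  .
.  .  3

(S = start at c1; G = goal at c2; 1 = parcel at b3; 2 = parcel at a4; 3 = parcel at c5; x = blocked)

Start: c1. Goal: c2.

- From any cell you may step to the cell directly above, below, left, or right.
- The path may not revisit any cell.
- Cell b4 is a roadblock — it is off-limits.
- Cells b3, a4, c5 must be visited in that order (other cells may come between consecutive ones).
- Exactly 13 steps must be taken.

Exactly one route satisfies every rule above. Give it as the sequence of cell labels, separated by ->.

The waypoints must appear in the order b3, a4, c5, with no cell reused.
Route from c1: left 2 to a1, down 1 to a2, right 1 to b2, down 1 to b3, left 1 to a3, down 2 to a5, right 2 to c5, up 3 to c2 — 13 moves in all.
Check: order respected (1 at step 5, 2 at step 7, 3 at step 10); 13 moves as required.

c1 -> b1 -> a1 -> a2 -> b2 -> b3 -> a3 -> a4 -> a5 -> b5 -> c5 -> c4 -> c3 -> c2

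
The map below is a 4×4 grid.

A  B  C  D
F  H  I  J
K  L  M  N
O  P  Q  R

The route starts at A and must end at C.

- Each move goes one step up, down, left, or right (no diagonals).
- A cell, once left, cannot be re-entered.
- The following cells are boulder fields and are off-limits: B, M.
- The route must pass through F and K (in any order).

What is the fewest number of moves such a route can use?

Any route passes through F and K in some order between A and C. Summing Manhattan distances along each leg and taking the cheapest ordering (A → F → K → C) gives a lower bound of 1 + 1 + 4 = 6 moves.
A route of 6 moves achieves this: A → F → K → L → H → I → C.
Since 6 matches the lower bound, it is optimal.

6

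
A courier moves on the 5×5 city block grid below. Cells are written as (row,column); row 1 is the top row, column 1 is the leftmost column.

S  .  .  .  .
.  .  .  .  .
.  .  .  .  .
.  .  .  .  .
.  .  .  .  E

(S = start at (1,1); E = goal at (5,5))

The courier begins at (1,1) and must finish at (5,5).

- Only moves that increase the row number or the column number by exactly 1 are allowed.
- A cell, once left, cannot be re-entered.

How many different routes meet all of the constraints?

70

A right/down-only route from (1,1) to (5,5) makes exactly 4 down-moves and 4 right-moves in some order.
With no other constraints that would be C(8,4) = 70 routes.
That gives 70 routes.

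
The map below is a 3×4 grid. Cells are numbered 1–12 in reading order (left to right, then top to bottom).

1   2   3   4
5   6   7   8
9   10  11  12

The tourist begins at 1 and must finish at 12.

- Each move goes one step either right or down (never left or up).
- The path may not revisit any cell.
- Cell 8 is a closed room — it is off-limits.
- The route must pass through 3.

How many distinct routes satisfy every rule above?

1

A right/down-only route from 1 to 12 makes exactly 2 down-moves and 3 right-moves in some order.
With no other constraints that would be C(5,2) = 10 routes.
Split at 3 and multiply the segment counts (each segment already excludes blocked cells): 1→3: 1; 3→12: 1; product = 1.
That gives 1 route.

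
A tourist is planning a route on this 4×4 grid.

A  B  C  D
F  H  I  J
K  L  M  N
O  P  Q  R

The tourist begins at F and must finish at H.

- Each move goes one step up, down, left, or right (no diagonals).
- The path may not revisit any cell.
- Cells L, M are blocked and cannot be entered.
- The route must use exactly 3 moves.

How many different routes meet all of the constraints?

1

Need simple routes of exactly 3 moves from F to H (Manhattan distance 1, so 1 moves are spent on a detour and 1 undoing it).
Enumerating: F A B H.
That gives 1 route.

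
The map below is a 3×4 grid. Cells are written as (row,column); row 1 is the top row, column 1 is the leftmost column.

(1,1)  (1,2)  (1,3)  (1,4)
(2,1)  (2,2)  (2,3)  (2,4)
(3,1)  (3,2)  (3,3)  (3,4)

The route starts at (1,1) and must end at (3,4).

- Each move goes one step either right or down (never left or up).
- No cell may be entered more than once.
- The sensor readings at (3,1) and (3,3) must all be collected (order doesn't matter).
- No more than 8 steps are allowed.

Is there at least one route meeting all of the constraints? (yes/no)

yes

One route that works: (1,1) → (2,1) → (3,1) → (3,2) → (3,3) → (3,4).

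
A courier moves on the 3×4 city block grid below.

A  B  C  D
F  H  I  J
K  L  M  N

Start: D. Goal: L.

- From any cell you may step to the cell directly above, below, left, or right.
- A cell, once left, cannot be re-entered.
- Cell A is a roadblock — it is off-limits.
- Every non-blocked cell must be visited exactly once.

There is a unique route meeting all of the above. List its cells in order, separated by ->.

D -> J -> N -> M -> I -> C -> B -> H -> F -> K -> L

Need to visit all 11 open cells exactly once, starting at D and ending at L.
Cell N has only two open neighbours (J and M), so the path must pass straight through it: one of those is the cell it's entered from and the other is where it exits.
Route from D: 2× down (reaching N), left to M, 2× up (reaching C), left to B, down to H, left to F, down to K, right to L — 10 moves in all.
Check: all 11 open cells covered.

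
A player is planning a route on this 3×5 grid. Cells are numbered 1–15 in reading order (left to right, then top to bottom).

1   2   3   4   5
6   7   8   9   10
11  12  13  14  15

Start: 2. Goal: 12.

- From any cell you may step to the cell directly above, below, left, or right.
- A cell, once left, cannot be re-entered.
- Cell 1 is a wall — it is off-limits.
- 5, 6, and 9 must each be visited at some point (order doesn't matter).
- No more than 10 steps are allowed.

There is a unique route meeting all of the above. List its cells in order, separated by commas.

2, 3, 4, 5, 10, 9, 8, 7, 6, 11, 12

Any route must reach 5, 6, and 9 and still end at 12 within 10 moves, so the order of the required stops is forced.
Route from 2: 3× right (reaching 5), down to 10, 4× left (reaching 6), down to 11, right to 12 — 10 moves in all.
Check: all required cells visited; 10 ≤ 10 moves.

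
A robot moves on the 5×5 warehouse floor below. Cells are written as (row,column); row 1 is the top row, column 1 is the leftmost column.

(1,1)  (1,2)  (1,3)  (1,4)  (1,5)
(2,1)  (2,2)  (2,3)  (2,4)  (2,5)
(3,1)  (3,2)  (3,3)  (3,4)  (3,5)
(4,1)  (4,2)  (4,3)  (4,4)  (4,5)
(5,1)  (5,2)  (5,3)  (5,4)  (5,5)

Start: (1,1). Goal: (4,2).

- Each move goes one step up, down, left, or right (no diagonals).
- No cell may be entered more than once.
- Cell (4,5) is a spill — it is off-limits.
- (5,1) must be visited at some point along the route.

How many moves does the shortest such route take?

Any route passes through (5,1) somewhere between (1,1) and (4,2). Summing Manhattan distances along the two legs ((1,1) → (5,1) → (4,2)) gives a lower bound of 4 + 2 = 6 moves.
A route of 6 moves achieves this: (1,1) → (2,1) → (3,1) → (4,1) → (5,1) → (5,2) → (4,2).
Since 6 matches the lower bound, it is optimal.

6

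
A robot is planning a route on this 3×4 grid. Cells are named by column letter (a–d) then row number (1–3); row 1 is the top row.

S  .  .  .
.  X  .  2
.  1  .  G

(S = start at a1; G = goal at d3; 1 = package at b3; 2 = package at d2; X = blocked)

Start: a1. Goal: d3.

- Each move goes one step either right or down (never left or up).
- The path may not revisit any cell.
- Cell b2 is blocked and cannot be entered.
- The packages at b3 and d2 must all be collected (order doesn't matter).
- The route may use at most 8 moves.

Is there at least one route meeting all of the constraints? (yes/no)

b3 is below but to the left of d2: going d2 → b3 would need a leftward move and b3 → d2 an upward move, so no right/down-only route can visit both required cells.

no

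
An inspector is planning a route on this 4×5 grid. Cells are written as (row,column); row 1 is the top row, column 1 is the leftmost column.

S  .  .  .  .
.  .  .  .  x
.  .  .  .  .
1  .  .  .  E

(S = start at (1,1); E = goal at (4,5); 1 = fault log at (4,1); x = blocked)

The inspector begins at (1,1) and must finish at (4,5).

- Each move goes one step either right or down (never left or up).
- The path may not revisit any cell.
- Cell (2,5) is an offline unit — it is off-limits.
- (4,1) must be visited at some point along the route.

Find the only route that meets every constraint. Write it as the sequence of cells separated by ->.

Moves only go right or down, so the column and row indices never decrease.
Route from (1,1): down 3 to (4,1), right 4 to (4,5) — 7 moves in all.
Check: all required cells visited.

(1,1) -> (2,1) -> (3,1) -> (4,1) -> (4,2) -> (4,3) -> (4,4) -> (4,5)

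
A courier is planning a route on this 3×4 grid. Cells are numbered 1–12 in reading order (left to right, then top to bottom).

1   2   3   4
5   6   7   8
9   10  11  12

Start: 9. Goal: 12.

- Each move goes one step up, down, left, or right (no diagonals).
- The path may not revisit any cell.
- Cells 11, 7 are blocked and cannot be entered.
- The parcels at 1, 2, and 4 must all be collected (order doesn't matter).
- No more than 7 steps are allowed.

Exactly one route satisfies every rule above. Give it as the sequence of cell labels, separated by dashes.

The 7-move cap with required stops at 1, 2, 4 leaves no slack for detours.
Route from 9: up 2 to 1, right 3 to 4, down 2 to 12 — 7 moves in all.
Check: all required cells visited; 7 ≤ 7 moves.

9 - 5 - 1 - 2 - 3 - 4 - 8 - 12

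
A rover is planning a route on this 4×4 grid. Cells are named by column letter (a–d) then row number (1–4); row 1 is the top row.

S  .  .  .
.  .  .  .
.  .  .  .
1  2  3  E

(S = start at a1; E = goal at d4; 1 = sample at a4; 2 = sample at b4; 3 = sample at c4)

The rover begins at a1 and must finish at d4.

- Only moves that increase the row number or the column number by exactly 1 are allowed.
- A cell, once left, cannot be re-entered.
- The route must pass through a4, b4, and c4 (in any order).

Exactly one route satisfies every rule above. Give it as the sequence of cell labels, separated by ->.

a1 -> a2 -> a3 -> a4 -> b4 -> c4 -> d4

Moves only go right or down, so the column and row indices never decrease.
Route from a1: 3× down (reaching a4), 3× right (reaching d4) — 6 moves in all.
Check: all required cells visited.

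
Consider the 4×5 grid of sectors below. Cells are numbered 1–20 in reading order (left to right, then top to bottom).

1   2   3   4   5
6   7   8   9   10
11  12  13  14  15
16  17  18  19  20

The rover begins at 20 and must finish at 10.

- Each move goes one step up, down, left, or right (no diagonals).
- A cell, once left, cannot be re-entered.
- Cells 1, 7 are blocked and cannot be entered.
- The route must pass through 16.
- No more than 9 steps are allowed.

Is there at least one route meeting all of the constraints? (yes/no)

Even ignoring the no-revisit rule, getting from 20 to 10 via 16 needs at least 4 + 6 = 10 moves (Manhattan distance per leg), which exceeds the 9-move limit.

no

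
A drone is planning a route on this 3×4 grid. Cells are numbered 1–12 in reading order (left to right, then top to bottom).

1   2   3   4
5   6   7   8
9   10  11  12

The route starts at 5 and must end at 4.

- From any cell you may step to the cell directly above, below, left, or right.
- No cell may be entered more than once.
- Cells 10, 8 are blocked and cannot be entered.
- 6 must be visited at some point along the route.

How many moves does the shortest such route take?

Any route passes through 6 somewhere between 5 and 4. Summing Manhattan distances along the two legs (5 → 6 → 4) gives a lower bound of 1 + 3 = 4 moves.
A route of 4 moves achieves this: 5 → 6 → 2 → 3 → 4.
Since 4 matches the lower bound, it is optimal.

4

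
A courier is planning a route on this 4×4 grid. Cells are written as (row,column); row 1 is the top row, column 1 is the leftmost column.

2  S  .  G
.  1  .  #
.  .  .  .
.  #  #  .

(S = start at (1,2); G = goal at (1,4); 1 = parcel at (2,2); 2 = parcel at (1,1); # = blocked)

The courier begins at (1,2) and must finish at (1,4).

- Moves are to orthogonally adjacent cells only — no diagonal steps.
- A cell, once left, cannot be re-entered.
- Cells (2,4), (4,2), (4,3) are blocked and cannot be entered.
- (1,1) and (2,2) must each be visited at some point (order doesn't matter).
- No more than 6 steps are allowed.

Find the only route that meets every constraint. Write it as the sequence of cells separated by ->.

The budget equals the shortest possible length, so every move has to be on a shortest route through the required cells.
Route from (1,2): left to (1,1), down to (2,1), 2× right (reaching (2,3)), up to (1,3), right to (1,4) — 6 moves in all.
Check: all required cells visited; 6 ≤ 6 moves.

(1,2) -> (1,1) -> (2,1) -> (2,2) -> (2,3) -> (1,3) -> (1,4)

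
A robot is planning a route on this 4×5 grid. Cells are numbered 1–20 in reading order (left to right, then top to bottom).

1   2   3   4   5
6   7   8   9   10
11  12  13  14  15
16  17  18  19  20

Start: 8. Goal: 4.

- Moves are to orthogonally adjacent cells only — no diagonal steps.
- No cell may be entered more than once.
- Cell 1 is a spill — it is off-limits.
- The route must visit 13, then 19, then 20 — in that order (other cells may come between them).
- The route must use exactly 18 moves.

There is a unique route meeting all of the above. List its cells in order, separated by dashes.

8 - 3 - 2 - 7 - 6 - 11 - 16 - 17 - 12 - 13 - 18 - 19 - 20 - 15 - 14 - 9 - 10 - 5 - 4

The waypoints must appear in the order 13, 19, 20, with no cell reused.
Route from 8: up 1 to 3, left 1 to 2, down 1 to 7, left 1 to 6, down 2 to 16, right 1 to 17, up 1 to 12, right 1 to 13, down 1 to 18, right 2 to 20, up 1 to 15, left 1 to 14, up 1 to 9, right 1 to 10, up 1 to 5, left 1 to 4 — 18 moves in all.
Check: order respected (13 at step 9, 19 at step 11, 20 at step 12); 18 moves as required.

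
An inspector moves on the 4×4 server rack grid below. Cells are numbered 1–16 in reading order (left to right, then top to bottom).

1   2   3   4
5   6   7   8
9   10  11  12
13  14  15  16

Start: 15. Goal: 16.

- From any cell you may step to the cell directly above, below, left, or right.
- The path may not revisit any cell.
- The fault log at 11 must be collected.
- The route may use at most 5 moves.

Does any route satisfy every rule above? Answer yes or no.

One route that works: 15 → 11 → 12 → 16.

yes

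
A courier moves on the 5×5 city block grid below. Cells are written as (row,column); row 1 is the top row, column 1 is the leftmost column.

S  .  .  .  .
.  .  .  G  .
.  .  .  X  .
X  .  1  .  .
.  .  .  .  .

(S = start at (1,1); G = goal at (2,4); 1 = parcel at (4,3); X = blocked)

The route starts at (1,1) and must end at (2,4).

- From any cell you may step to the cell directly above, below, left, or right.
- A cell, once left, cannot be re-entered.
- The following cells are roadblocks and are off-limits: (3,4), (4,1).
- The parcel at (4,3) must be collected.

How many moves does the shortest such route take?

8

Any route passes through (4,3) somewhere between (1,1) and (2,4). Summing Manhattan distances along the two legs ((1,1) → (4,3) → (2,4)) gives a lower bound of 5 + 3 = 8 moves.
A route of 8 moves achieves this: (1,1) → (2,1) → (3,1) → (3,2) → (4,2) → (4,3) → (3,3) → (2,3) → (2,4).
Since 8 matches the lower bound, it is optimal.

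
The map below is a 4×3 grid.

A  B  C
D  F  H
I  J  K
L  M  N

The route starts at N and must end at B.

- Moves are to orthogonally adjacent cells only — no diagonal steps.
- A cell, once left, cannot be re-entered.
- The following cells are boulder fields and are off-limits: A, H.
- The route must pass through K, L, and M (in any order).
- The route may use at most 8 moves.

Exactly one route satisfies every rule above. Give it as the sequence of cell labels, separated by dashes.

N - K - J - M - L - I - D - F - B

The budget equals the shortest possible length, so every move has to be on a shortest route through the required cells.
Route from N: up 1 to K, left 1 to J, down 1 to M, left 1 to L, up 2 to D, right 1 to F, up 1 to B — 8 moves in all.
Check: all required cells visited; 8 ≤ 8 moves.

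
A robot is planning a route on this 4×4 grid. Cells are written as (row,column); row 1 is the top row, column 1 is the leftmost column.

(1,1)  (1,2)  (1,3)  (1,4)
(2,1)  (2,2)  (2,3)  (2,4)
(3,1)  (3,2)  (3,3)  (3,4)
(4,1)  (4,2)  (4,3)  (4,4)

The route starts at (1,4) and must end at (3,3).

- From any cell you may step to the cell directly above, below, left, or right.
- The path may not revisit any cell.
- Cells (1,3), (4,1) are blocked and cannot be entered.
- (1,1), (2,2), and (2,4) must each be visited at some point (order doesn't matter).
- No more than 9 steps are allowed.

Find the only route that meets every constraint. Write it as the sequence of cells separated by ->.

(1,4) -> (2,4) -> (2,3) -> (2,2) -> (1,2) -> (1,1) -> (2,1) -> (3,1) -> (3,2) -> (3,3)

Any route must reach (1,1), (2,2), and (2,4) and still end at (3,3) within 9 moves, so the order of the required stops is forced.
Route from (1,4): down 1 to (2,4), left 2 to (2,2), up 1 to (1,2), left 1 to (1,1), down 2 to (3,1), right 2 to (3,3) — 9 moves in all.
Check: all required cells visited; 9 ≤ 9 moves.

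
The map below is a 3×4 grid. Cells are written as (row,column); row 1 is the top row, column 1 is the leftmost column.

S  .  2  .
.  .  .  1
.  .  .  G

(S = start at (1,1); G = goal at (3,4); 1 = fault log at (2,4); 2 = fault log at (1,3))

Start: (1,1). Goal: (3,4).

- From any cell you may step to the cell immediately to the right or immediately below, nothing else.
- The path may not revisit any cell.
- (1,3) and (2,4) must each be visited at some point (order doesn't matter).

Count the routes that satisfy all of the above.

2

A right/down-only route from (1,1) to (3,4) makes exactly 2 down-moves and 3 right-moves in some order.
With no other constraints that would be C(5,2) = 10 routes.
A monotone route can only reach the required cells in the order (1,3), (2,4), so split there and multiply the segment counts: (1,1)→(1,3): 1; (1,3)→(2,4): 2; (2,4)→(3,4): 1; product = 2.
That gives 2 routes.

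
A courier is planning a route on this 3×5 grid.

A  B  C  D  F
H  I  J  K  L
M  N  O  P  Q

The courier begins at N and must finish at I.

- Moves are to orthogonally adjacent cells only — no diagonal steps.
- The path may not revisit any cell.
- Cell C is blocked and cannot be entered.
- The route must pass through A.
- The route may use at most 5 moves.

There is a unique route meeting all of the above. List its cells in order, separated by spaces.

N M H A B I

The 5-move cap with required stops at A leaves no slack for detours.
Route from N: left 1 to M, up 2 to A, right 1 to B, down 1 to I — 5 moves in all.
Check: all required cells visited; 5 ≤ 5 moves.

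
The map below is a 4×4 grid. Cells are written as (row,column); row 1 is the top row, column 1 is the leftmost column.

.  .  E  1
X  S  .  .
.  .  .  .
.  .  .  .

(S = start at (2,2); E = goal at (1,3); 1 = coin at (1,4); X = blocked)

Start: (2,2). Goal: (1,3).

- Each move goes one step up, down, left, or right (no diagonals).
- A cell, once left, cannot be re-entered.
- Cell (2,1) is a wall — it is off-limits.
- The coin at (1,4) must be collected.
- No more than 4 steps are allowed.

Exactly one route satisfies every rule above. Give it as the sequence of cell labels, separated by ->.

(2,2) -> (2,3) -> (2,4) -> (1,4) -> (1,3)

Any route must reach (1,4) and still end at (1,3) within 4 moves, so the order of the required stops is forced.
Route from (2,2): right 2 to (2,4), up 1 to (1,4), left 1 to (1,3) — 4 moves in all.
Check: all required cells visited; 4 ≤ 4 moves.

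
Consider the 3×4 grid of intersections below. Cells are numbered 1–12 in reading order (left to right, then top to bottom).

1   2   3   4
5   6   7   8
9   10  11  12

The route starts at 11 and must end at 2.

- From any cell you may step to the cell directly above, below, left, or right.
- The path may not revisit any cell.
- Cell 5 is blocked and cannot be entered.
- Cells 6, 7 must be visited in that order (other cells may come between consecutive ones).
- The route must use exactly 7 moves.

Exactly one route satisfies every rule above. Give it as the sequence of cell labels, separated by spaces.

11 10 6 7 8 4 3 2

The waypoints must appear in the order 6, 7, with no cell reused.
Route from 11: left 1 to 10, up 1 to 6, right 2 to 8, up 1 to 4, left 2 to 2 — 7 moves in all.
Check: order respected (6 at step 2, 7 at step 3); 7 moves as required.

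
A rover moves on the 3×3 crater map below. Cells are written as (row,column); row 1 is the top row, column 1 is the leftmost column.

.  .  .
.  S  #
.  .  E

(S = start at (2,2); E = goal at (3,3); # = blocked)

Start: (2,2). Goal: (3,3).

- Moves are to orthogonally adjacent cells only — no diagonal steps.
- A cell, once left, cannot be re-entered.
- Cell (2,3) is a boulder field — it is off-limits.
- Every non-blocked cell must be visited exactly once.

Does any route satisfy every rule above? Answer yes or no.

Cell (1,3) has only one open neighbour but is neither the start nor the goal, so a Hamiltonian route would have to both enter and leave it through the same neighbour — impossible without revisiting.

no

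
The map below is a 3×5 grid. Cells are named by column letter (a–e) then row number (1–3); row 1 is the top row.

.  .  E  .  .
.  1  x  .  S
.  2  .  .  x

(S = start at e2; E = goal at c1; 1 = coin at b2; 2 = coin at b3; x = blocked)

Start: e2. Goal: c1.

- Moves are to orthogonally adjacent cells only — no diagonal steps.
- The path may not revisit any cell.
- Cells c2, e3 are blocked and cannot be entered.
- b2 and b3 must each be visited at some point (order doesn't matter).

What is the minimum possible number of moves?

Any route passes through b2 and b3 in some order between e2 and c1. Summing Manhattan distances along each leg and taking the cheapest ordering (e2 → b2 → b3 → c1) gives a lower bound of 3 + 1 + 3 = 7 moves.
A route of 7 moves achieves this: e2 → d2 → d3 → c3 → b3 → b2 → b1 → c1.
Since 7 matches the lower bound, it is optimal.

7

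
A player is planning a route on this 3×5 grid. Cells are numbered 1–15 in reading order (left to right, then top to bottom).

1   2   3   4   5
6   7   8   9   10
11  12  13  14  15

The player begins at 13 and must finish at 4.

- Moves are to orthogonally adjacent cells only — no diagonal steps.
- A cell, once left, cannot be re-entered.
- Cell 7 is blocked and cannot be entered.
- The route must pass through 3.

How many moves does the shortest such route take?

Any route passes through 3 somewhere between 13 and 4. Summing Manhattan distances along the two legs (13 → 3 → 4) gives a lower bound of 2 + 1 = 3 moves.
A route of 3 moves achieves this: 13 → 8 → 3 → 4.
Since 3 matches the lower bound, it is optimal.

3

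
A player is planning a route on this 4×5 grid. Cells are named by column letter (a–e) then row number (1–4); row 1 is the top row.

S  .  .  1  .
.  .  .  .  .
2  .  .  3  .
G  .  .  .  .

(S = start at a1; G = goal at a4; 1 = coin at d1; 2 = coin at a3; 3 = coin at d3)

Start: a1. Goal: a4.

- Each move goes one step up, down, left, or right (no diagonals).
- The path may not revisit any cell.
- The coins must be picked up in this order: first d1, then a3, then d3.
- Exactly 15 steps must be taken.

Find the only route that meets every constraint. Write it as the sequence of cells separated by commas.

The waypoints must appear in the order d1, a3, d3, with no cell reused.
Route from a1: right 3 to d1, down 1 to d2, left 3 to a2, down 1 to a3, right 3 to d3, down 1 to d4, left 3 to a4 — 15 moves in all.
Check: order respected (1 at step 3, 2 at step 8, 3 at step 11); 15 moves as required.

a1, b1, c1, d1, d2, c2, b2, a2, a3, b3, c3, d3, d4, c4, b4, a4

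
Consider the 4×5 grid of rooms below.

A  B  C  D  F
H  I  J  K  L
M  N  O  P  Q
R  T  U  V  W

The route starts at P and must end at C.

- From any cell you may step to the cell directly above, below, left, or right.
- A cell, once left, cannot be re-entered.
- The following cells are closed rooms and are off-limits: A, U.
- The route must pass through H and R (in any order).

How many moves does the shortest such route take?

Any route passes through H and R in some order between P and C. Summing Manhattan distances along each leg and taking the cheapest ordering (P → R → H → C) gives a lower bound of 4 + 2 + 3 = 9 moves.
A route of 9 moves achieves this: P → O → N → T → R → M → H → I → B → C.
Since 9 matches the lower bound, it is optimal.

9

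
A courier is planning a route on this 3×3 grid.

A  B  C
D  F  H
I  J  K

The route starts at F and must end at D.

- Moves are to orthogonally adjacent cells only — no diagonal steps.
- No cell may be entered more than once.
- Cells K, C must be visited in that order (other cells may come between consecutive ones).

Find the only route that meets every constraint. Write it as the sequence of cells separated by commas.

The waypoints must appear in the order K, C, with no cell reused.
Route from F: down 1 to J, right 1 to K, up 2 to C, left 2 to A, down 1 to D — 7 moves in all.
Check: order respected (K at step 2, C at step 4).

F, J, K, H, C, B, A, D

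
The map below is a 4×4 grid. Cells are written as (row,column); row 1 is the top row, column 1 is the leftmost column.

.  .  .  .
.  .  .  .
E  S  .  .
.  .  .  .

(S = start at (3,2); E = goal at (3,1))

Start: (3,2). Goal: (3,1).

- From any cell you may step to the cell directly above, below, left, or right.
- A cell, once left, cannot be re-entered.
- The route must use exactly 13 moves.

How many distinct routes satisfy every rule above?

Need simple routes of exactly 13 moves from (3,2) to (3,1) (Manhattan distance 1, so 6 moves are spent on a detour and 6 undoing it).
Branch systematically from the start, pruning whenever the remaining move budget drops below the Manhattan distance to (3,1) or differs from it in parity. Grouping the completions by first move — via (2,2): 8; via (4,2): 4; via (3,3): 2 (no valid completion starts via (3,1)) — and summing: 8 + 4 + 2 = 14.
That gives 14 routes.

14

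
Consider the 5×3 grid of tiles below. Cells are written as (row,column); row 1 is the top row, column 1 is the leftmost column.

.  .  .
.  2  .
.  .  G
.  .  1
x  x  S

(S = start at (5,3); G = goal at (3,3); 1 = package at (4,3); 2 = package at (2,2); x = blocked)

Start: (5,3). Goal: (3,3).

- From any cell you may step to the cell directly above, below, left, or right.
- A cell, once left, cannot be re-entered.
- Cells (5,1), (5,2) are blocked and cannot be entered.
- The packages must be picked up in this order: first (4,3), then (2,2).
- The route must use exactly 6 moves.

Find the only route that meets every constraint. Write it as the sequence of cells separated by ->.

The waypoints must appear in the order (4,3), (2,2), with no cell reused.
Route from (5,3): up 1 to (4,3), left 1 to (4,2), up 2 to (2,2), right 1 to (2,3), down 1 to (3,3) — 6 moves in all.
Check: order respected (1 at step 1, 2 at step 4); 6 moves as required.

(5,3) -> (4,3) -> (4,2) -> (3,2) -> (2,2) -> (2,3) -> (3,3)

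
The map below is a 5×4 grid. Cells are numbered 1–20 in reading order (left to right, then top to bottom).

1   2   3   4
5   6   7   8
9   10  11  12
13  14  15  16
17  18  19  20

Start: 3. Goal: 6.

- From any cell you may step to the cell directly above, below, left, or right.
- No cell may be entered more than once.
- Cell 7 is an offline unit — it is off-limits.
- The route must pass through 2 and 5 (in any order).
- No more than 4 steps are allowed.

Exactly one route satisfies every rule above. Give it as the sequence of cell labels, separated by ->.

3 -> 2 -> 1 -> 5 -> 6

The budget equals the shortest possible length, so every move has to be on a shortest route through the required cells.
Route from 3: left 2 to 1, down 1 to 5, right 1 to 6 — 4 moves in all.
Check: all required cells visited; 4 ≤ 4 moves.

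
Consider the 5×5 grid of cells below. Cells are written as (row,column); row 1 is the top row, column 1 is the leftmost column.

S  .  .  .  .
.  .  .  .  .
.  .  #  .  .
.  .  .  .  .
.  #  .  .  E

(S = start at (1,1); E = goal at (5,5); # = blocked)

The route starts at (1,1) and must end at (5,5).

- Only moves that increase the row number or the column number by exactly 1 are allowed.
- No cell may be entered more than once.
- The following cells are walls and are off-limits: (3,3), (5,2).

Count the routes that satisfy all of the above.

29

A right/down-only route from (1,1) to (5,5) makes exactly 4 down-moves and 4 right-moves in some order.
With no other constraints that would be C(8,4) = 70 routes.
Subtract routes through each blocked cell (inclusion–exclusion for overlaps): − through (3,3): 36 − through (5,2): 5 → 29.
That gives 29 routes.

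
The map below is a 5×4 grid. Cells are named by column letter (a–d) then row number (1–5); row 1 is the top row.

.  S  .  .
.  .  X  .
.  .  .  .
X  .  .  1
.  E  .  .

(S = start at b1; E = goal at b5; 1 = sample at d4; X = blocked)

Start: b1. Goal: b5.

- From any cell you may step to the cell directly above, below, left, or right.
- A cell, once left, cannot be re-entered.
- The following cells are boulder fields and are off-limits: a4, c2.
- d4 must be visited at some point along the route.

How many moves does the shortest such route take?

Any route passes through d4 somewhere between b1 and b5. Summing Manhattan distances along the two legs (b1 → d4 → b5) gives a lower bound of 5 + 3 = 8 moves.
A route of 8 moves achieves this: b1 → b2 → b3 → b4 → c4 → d4 → d5 → c5 → b5.
Since 8 matches the lower bound, it is optimal.

8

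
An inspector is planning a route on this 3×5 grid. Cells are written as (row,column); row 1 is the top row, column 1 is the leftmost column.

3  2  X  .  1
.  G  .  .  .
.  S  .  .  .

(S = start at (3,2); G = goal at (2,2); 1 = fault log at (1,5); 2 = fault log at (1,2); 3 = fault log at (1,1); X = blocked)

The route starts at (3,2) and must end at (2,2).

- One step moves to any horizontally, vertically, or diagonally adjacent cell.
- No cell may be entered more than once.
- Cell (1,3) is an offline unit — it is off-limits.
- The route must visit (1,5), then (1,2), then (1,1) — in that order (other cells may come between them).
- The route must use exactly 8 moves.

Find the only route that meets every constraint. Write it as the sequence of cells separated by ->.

(3,2) -> (3,3) -> (2,4) -> (1,5) -> (1,4) -> (2,3) -> (1,2) -> (1,1) -> (2,2)

The waypoints must appear in the order (1,5), (1,2), (1,1), with no cell reused.
Route from (3,2): right 1 to (3,3), up-right 2 to (1,5), left 1 to (1,4), down-left 1 to (2,3), up-left 1 to (1,2), left 1 to (1,1), down-right 1 to (2,2) — 8 moves in all.
Check: order respected (1 at step 3, 2 at step 6, 3 at step 7); 8 moves as required.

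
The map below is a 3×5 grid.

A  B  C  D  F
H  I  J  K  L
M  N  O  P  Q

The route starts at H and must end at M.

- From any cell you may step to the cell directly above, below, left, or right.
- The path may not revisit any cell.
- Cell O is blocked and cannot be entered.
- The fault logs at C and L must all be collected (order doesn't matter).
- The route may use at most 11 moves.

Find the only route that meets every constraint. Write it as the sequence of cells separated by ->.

The 11-move cap with required stops at C, L leaves no slack for detours.
Route from H: up to A, 4× right (reaching F), down to L, 3× left (reaching I), down to N, left to M — 11 moves in all.
Check: all required cells visited; 11 ≤ 11 moves.

H -> A -> B -> C -> D -> F -> L -> K -> J -> I -> N -> M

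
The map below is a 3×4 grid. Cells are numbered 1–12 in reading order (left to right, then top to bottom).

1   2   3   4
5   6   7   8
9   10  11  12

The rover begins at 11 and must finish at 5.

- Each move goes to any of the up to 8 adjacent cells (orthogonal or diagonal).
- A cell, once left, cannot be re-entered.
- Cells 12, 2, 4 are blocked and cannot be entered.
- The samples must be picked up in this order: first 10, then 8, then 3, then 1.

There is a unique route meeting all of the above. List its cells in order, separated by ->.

11 -> 10 -> 7 -> 8 -> 3 -> 6 -> 1 -> 5

The waypoints must appear in the order 10, 8, 3, 1, with no cell reused.
Route from 11: left to 10, up-right to 7, right to 8, up-left to 3, down-left to 6, up-left to 1, down to 5 — 7 moves in all.
Check: order respected (10 at step 1, 8 at step 3, 3 at step 4, 1 at step 6).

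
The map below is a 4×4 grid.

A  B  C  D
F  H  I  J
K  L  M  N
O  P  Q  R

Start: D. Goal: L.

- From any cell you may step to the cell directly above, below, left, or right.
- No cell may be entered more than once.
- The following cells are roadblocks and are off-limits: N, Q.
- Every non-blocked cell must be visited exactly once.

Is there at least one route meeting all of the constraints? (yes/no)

Colour the cells like a checkerboard: each orthogonal step flips colour, so a Hamiltonian route alternates colours. Here there are 8 cells of one colour and 6 of the other, with start on the same colour as the goal — the counts and endpoints can't be arranged into an alternating sequence of length 14, so no Hamiltonian route exists.

no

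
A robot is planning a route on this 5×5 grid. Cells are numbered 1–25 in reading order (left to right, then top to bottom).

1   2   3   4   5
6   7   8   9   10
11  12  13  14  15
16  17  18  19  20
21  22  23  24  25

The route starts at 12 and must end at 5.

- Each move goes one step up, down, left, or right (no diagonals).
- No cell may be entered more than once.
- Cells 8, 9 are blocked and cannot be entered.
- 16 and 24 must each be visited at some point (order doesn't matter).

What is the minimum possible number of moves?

Any route passes through 16 and 24 in some order between 12 and 5. Summing Manhattan distances along each leg and taking the cheapest ordering (12 → 16 → 24 → 5) gives a lower bound of 2 + 4 + 5 = 11 moves.
A route of 11 moves achieves this: 12 → 17 → 16 → 21 → 22 → 23 → 24 → 19 → 14 → 15 → 10 → 5.
Since 11 matches the lower bound, it is optimal.

11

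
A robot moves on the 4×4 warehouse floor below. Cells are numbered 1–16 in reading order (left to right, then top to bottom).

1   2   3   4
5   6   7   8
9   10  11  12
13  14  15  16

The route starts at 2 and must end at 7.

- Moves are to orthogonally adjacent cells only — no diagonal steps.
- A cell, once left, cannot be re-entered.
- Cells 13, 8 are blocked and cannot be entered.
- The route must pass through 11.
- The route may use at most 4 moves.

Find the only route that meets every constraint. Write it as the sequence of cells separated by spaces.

The budget equals the shortest possible length, so every move has to be on a shortest route through the required cells.
Route from 2: 2× down (reaching 10), right to 11, up to 7 — 4 moves in all.
Check: all required cells visited; 4 ≤ 4 moves.

2 6 10 11 7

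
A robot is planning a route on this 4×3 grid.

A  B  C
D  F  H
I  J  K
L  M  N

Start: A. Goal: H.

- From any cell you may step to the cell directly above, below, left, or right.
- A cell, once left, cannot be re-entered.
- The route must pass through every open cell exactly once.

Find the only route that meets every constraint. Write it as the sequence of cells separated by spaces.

A D I L M N K J F B C H

Need to visit all 12 open cells exactly once, starting at A and ending at H.
Cell C has only two open neighbours (H and B), so the path must pass straight through it: one of those is the cell it's entered from and the other is where it exits.
Route from A: 3× down (reaching L), 2× right (reaching N), up to K, left to J, 2× up (reaching B), right to C, down to H — 11 moves in all.
Check: all 12 open cells covered.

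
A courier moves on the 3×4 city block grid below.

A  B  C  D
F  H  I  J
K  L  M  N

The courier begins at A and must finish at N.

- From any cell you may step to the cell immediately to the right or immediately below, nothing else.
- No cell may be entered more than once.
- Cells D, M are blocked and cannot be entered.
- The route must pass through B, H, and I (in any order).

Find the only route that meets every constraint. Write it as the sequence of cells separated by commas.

Moves only go right or down, so the column and row indices never decrease.
Route from A: right 1 to B, down 1 to H, right 2 to J, down 1 to N — 5 moves in all.
Check: all required cells visited.

A, B, H, I, J, N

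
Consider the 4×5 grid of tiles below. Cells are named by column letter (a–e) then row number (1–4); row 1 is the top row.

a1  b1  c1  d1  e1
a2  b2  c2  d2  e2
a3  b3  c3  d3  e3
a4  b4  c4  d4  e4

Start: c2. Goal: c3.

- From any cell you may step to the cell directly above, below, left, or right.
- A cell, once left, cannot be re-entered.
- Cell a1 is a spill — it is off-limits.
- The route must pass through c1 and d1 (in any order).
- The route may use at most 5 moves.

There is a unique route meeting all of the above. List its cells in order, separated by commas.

c2, c1, d1, d2, d3, c3

The budget equals the shortest possible length, so every move has to be on a shortest route through the required cells.
Route from c2: up to c1, right to d1, 2× down (reaching d3), left to c3 — 5 moves in all.
Check: all required cells visited; 5 ≤ 5 moves.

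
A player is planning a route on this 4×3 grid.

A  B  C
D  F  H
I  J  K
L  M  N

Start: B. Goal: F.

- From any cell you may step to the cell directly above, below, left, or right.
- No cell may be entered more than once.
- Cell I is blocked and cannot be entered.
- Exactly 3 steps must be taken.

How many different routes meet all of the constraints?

Need simple routes of exactly 3 moves from B to F (Manhattan distance 1, so 1 moves are spent on a detour and 1 undoing it).
Enumerating: B A D F | B C H F.
That gives 2 routes.

2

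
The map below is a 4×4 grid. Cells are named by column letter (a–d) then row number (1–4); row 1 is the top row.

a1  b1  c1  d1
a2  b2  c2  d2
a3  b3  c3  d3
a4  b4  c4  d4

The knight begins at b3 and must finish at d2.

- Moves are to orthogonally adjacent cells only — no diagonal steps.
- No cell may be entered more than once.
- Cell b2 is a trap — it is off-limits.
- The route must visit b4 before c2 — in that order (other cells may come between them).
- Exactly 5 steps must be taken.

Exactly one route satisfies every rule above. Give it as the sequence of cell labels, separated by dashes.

The waypoints must appear in the order b4, c2, with no cell reused.
Route from b3: down to b4, right to c4, 2× up (reaching c2), right to d2 — 5 moves in all.
Check: order respected (b4 at step 1, c2 at step 4); 5 moves as required.

b3 - b4 - c4 - c3 - c2 - d2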